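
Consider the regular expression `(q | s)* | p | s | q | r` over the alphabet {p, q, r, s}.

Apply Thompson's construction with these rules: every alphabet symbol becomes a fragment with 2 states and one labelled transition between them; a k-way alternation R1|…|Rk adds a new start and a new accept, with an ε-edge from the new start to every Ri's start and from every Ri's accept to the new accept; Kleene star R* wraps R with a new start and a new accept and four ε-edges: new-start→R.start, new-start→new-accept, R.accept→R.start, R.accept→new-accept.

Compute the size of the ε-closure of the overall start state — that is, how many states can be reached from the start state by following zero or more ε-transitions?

11

Let C(F) = |ε-closure(F.start)| within fragment F, and note whether F accepts ε. Symbol fragments have C = 1 and do not accept ε. Then:
  q | s : new start ε-reaches every alternative's start; none of them accept ε, so the new accept is not reached: |closure| = 1 + 1 + 1 = 3
  (q | s)* : |closure| = 1 (new start) + 3 (body) + 1 (new accept) = 5
  (q | s)* | p | s | q | r : new start ε-reaches every alternative's start; at least one alternative accepts ε, so the union's new accept is reached too: |closure| = 1 + 5 + 1 + 1 + 1 + 1 + 1 = 11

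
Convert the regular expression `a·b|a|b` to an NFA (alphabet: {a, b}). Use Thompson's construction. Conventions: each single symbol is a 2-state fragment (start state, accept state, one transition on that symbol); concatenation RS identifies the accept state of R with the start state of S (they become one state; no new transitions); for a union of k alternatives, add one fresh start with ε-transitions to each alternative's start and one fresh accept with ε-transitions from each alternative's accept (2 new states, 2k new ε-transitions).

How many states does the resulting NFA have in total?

9

Building bottom-up:
Each of the 4 symbol leaves contributes a 2-state fragment.
  a·b — 3 states
  a·b|a|b — 9 states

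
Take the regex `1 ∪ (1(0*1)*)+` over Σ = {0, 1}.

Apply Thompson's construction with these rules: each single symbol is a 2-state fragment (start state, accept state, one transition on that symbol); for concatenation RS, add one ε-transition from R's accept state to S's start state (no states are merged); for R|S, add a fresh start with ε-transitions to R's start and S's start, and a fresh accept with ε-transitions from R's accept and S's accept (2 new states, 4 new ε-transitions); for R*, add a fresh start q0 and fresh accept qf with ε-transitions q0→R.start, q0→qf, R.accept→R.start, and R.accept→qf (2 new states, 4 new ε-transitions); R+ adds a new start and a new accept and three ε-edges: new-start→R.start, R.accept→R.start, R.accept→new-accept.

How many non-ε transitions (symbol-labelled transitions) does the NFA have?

4

Bottom-up over the parse tree:
Each of the 4 symbol leaves contributes exactly 1 symbol transition.
  0* : 1 symbol transition
  0*1 : 2 symbol transitions
  (0*1)* : 2 symbol transitions
  1(0*1)* : 3 symbol transitions
  (1(0*1)*)+ : 3 symbol transitions
  1 ∪ (1(0*1)*)+ : 4 symbol transitions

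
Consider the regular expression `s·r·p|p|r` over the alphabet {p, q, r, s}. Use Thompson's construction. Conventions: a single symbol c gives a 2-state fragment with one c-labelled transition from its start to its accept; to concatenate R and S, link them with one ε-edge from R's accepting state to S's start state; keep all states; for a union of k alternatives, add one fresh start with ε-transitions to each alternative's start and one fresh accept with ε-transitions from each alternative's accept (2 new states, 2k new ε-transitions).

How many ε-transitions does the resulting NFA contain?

8

By structural recursion:
Each of the 5 symbol leaves contributes 0 ε-transitions.
  s·r·p = 2 ε-transitions
  s·r·p|p|r = 8 ε-transitions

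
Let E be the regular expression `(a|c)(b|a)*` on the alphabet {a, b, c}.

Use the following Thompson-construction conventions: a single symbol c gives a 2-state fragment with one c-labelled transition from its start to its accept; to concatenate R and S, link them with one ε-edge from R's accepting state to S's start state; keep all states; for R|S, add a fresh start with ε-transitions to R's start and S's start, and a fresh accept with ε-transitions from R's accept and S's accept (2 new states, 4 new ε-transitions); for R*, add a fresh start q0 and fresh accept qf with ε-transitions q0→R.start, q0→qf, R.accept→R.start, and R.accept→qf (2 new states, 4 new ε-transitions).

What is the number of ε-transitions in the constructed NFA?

13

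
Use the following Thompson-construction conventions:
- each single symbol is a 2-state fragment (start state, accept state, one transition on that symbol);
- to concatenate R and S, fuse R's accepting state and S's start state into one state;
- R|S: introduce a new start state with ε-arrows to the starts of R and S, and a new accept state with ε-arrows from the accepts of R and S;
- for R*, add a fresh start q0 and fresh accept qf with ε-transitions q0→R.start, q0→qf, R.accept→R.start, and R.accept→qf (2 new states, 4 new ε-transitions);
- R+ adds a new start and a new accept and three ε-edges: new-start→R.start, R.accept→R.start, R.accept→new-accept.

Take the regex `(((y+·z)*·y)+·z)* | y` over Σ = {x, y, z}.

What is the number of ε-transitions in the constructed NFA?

Per subexpression:
Each of the 5 symbol leaves contributes 0 ε-transitions.
  y+ : 3 ε-transitions
  y+·z : 3 ε-transitions
  (y+·z)* : 7 ε-transitions
  (y+·z)*·y : 7 ε-transitions
  ((y+·z)*·y)+ : 10 ε-transitions
  ((y+·z)*·y)+·z : 10 ε-transitions
  (((y+·z)*·y)+·z)* : 14 ε-transitions
  (((y+·z)*·y)+·z)* | y : 18 ε-transitions

18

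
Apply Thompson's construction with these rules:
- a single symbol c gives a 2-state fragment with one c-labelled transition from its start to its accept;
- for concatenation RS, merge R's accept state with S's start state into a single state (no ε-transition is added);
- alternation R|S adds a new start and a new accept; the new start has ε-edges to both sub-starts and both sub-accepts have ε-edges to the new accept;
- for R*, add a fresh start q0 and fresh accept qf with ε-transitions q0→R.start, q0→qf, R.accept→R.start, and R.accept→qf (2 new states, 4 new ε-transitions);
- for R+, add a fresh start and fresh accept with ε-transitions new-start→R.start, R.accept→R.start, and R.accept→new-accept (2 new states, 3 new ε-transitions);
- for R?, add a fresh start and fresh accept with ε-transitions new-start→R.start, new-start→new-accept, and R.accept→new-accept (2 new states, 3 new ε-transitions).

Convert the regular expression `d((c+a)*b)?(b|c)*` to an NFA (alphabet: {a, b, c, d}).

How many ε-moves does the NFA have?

By structural recursion:
Each of the 6 symbol leaves contributes 0 ε-transitions.
  c+ — 3 ε-transitions
  c+a — 3 ε-transitions
  (c+a)* — 7 ε-transitions
  (c+a)*b — 7 ε-transitions
  ((c+a)*b)? — 10 ε-transitions
  b|c — 4 ε-transitions
  (b|c)* — 8 ε-transitions
  d((c+a)*b)?(b|c)* — 18 ε-transitions

18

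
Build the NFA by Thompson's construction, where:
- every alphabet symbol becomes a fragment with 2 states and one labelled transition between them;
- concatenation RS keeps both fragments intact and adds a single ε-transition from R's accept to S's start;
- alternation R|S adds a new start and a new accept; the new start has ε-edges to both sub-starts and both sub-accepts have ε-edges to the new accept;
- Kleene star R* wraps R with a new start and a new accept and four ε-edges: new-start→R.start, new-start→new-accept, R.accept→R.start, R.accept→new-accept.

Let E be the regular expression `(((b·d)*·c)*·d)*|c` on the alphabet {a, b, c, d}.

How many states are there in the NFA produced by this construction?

Recursing over subexpressions:
Each of the 5 symbol leaves contributes a 2-state fragment.
  b·d = 4 states
  (b·d)* = 6 states
  (b·d)*·c = 8 states
  ((b·d)*·c)* = 10 states
  ((b·d)*·c)*·d = 12 states
  (((b·d)*·c)*·d)* = 14 states
  (((b·d)*·c)*·d)*|c = 18 states

18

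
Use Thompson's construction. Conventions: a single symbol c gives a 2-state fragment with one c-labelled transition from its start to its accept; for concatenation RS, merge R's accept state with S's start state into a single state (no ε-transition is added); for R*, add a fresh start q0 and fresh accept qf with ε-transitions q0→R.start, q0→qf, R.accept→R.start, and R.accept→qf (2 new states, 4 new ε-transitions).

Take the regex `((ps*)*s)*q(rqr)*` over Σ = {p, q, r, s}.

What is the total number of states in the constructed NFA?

Building bottom-up:
Each of the 7 symbol leaves contributes a 2-state fragment.
  s* — 4 states
  ps* — 5 states
  (ps*)* — 7 states
  (ps*)*s — 8 states
  ((ps*)*s)* — 10 states
  rqr — 4 states
  (rqr)* — 6 states
  ((ps*)*s)*q(rqr)* — 16 states

16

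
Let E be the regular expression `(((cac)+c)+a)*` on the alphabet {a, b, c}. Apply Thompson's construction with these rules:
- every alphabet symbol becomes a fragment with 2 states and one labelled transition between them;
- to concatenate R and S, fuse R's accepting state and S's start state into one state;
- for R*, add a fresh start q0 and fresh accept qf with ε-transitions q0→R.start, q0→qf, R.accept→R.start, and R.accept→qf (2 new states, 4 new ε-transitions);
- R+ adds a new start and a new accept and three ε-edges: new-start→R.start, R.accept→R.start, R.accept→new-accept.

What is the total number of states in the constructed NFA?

By structural recursion:
Each of the 5 symbol leaves contributes a 2-state fragment.
  cac → 4 states
  (cac)+ → 6 states
  (cac)+c → 7 states
  ((cac)+c)+ → 9 states
  ((cac)+c)+a → 10 states
  (((cac)+c)+a)* → 12 states

12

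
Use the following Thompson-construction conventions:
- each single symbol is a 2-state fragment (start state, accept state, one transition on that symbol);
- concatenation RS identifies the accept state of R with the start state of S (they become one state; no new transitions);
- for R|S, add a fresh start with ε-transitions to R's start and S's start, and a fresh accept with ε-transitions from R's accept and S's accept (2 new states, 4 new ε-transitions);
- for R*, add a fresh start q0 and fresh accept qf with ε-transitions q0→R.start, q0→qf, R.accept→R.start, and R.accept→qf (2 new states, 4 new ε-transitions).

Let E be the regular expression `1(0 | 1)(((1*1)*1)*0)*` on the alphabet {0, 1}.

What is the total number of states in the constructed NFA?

19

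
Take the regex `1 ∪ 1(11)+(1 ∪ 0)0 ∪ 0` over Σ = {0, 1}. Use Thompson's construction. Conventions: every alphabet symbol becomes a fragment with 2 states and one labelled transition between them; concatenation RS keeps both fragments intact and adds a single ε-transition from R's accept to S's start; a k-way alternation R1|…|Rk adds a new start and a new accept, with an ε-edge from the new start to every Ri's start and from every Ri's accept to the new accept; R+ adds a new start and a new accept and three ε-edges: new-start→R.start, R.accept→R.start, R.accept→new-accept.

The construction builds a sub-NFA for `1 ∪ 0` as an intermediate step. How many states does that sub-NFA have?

Fragment for `1 ∪ 0`:
Each of the 2 symbol leaves contributes a 2-state fragment.
  1 ∪ 0 = 6 states

6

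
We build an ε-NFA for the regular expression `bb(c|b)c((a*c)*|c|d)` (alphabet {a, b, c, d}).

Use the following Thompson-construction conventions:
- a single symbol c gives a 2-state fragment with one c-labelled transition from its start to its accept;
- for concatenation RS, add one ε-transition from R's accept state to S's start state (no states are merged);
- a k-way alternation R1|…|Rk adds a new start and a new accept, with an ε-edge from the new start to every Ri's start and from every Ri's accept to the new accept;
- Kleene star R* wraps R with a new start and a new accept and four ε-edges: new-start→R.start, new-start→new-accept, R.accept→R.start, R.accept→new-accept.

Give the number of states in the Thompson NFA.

26

Per subexpression:
Each of the 9 symbol leaves contributes a 2-state fragment.
  c|b : 6 states
  a* : 4 states
  a*c : 6 states
  (a*c)* : 8 states
  (a*c)*|c|d : 14 states
  bb(c|b)c((a*c)*|c|d) : 26 states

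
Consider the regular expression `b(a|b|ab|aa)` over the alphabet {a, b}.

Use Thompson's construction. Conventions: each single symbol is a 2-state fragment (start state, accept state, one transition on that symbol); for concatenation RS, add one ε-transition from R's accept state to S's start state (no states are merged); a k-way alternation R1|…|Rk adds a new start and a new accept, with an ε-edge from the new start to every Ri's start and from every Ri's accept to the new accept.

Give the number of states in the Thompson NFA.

16

Recursing over subexpressions:
Each of the 7 symbol leaves contributes a 2-state fragment.
  ab — 4 states
  aa — 4 states
  a|b|ab|aa — 14 states
  b(a|b|ab|aa) — 16 states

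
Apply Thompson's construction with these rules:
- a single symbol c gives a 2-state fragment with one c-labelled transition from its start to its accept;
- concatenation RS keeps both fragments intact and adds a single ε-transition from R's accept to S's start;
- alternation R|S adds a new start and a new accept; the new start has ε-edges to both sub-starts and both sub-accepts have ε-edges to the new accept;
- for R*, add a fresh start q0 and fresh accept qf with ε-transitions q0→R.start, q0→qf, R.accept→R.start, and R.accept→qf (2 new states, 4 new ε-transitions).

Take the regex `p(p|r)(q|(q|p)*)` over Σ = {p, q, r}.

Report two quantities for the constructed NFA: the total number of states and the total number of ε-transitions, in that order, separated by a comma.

Per subexpression:
Each of the 6 symbol leaves contributes 2 states and 0 ε-transitions.
  p|r : 6 states, 4 ε-transitions
  q|p : 6 states, 4 ε-transitions
  (q|p)* : 8 states, 8 ε-transitions
  q|(q|p)* : 12 states, 12 ε-transitions
  p(p|r)(q|(q|p)*) : 20 states, 18 ε-transitions

20, 18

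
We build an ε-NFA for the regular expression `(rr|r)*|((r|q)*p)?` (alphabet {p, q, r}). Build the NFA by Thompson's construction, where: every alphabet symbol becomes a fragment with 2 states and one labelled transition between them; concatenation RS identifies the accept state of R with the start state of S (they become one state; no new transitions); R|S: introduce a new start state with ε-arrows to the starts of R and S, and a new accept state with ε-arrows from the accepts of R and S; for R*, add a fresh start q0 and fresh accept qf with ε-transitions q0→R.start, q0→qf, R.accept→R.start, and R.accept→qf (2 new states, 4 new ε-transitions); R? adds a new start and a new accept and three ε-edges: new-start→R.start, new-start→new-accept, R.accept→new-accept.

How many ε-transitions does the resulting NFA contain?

23

Building bottom-up:
Each of the 6 symbol leaves contributes 0 ε-transitions.
  rr → 0 ε-transitions
  rr|r → 4 ε-transitions
  (rr|r)* → 8 ε-transitions
  r|q → 4 ε-transitions
  (r|q)* → 8 ε-transitions
  (r|q)*p → 8 ε-transitions
  ((r|q)*p)? → 11 ε-transitions
  (rr|r)*|((r|q)*p)? → 23 ε-transitions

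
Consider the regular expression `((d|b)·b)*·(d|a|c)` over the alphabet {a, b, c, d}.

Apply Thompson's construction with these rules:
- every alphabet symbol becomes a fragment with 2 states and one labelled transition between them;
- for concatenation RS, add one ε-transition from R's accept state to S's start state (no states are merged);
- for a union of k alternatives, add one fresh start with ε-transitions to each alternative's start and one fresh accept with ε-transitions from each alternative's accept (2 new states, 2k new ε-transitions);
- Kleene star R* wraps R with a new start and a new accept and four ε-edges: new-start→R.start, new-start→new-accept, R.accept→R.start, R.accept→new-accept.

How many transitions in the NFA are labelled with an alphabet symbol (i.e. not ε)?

Bottom-up over the parse tree:
Each of the 6 symbol leaves contributes exactly 1 symbol transition.
  d|b = 2 symbol transitions
  (d|b)·b = 3 symbol transitions
  ((d|b)·b)* = 3 symbol transitions
  d|a|c = 3 symbol transitions
  ((d|b)·b)*·(d|a|c) = 6 symbol transitions

6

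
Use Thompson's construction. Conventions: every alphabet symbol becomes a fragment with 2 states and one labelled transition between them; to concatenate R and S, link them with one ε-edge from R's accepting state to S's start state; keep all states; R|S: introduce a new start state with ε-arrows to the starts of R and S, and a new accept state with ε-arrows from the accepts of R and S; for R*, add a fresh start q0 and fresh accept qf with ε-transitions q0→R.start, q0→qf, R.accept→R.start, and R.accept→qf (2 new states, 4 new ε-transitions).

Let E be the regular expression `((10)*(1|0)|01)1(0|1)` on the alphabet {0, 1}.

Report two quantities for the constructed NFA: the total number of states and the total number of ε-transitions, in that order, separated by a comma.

Per subexpression:
Each of the 9 symbol leaves contributes 2 states and 0 ε-transitions.
  10 = 4 states, 1 ε-transition
  (10)* = 6 states, 5 ε-transitions
  1|0 = 6 states, 4 ε-transitions
  (10)*(1|0) = 12 states, 10 ε-transitions
  01 = 4 states, 1 ε-transition
  (10)*(1|0)|01 = 18 states, 15 ε-transitions
  0|1 = 6 states, 4 ε-transitions
  ((10)*(1|0)|01)1(0|1) = 26 states, 21 ε-transitions

26, 21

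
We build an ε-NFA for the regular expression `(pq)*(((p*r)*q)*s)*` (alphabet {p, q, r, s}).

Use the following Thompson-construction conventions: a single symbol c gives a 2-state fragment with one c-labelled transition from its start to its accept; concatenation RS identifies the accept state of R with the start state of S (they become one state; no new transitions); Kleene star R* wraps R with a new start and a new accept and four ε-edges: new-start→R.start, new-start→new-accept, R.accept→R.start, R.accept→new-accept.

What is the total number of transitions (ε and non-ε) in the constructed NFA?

By structural recursion:
Each of the 6 symbol leaves contributes 1 transition (1 symbol, 0 ε).
  pq : 2 transitions (2 symbol, 0 ε)
  (pq)* : 6 transitions (2 symbol, 4 ε)
  p* : 5 transitions (1 symbol, 4 ε)
  p*r : 6 transitions (2 symbol, 4 ε)
  (p*r)* : 10 transitions (2 symbol, 8 ε)
  (p*r)*q : 11 transitions (3 symbol, 8 ε)
  ((p*r)*q)* : 15 transitions (3 symbol, 12 ε)
  ((p*r)*q)*s : 16 transitions (4 symbol, 12 ε)
  (((p*r)*q)*s)* : 20 transitions (4 symbol, 16 ε)
  (pq)*(((p*r)*q)*s)* : 26 transitions (6 symbol, 20 ε)

26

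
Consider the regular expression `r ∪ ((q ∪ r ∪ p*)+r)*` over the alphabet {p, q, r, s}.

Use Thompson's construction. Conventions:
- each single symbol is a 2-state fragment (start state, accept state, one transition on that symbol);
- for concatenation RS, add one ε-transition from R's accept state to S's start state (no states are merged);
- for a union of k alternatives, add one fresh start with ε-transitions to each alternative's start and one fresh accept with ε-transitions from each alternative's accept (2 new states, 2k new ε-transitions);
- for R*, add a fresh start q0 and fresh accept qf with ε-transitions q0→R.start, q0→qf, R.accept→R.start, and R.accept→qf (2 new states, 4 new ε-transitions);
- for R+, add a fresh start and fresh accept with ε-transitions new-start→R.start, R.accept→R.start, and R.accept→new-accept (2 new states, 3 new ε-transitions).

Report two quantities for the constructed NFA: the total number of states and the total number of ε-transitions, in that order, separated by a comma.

20, 22

Per subexpression:
Each of the 5 symbol leaves contributes 2 states and 0 ε-transitions.
  p* = 4 states, 4 ε-transitions
  q ∪ r ∪ p* = 10 states, 10 ε-transitions
  (q ∪ r ∪ p*)+ = 12 states, 13 ε-transitions
  (q ∪ r ∪ p*)+r = 14 states, 14 ε-transitions
  ((q ∪ r ∪ p*)+r)* = 16 states, 18 ε-transitions
  r ∪ ((q ∪ r ∪ p*)+r)* = 20 states, 22 ε-transitions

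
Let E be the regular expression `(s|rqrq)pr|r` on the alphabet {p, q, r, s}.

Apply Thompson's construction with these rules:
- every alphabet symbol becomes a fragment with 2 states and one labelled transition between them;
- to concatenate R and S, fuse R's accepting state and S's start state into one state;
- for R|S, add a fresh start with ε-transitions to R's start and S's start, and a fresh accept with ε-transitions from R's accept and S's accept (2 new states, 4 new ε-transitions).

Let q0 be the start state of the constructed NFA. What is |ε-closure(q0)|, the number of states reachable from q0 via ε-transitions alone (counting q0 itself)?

Compute the ε-closure size of each fragment's start state recursively; a symbol fragment's start has no outgoing ε-edge, so its closure is just itself (size 1).
  rqrq → |ε-closure| equals the left operand's closure size = 1 (its accept is not ε-reachable, so the closure stops there)
  s|rqrq → new start ε-reaches every alternative's start; none of them accept ε, so the new accept is not reached: |ε-closure| = 1 + 1 + 1 = 3
  (s|rqrq)pr → |ε-closure| equals the left operand's closure size = 3 (its accept is not ε-reachable, so the closure stops there)
  (s|rqrq)pr|r → new start ε-reaches every alternative's start; none of them accept ε, so the new accept is not reached: |ε-closure| = 1 + 3 + 1 = 5

5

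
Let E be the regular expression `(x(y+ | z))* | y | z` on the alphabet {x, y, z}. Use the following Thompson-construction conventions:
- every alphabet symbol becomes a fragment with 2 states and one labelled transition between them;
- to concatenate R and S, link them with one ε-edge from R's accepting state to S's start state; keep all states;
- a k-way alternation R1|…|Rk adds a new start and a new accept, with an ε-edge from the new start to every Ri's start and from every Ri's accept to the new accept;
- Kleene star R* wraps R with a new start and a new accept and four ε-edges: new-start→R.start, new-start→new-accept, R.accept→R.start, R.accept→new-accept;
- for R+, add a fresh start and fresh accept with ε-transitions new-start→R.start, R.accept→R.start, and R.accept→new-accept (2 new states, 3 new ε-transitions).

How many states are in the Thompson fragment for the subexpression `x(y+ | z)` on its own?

Fragment for `x(y+ | z)`:
Each of the 3 symbol leaves contributes a 2-state fragment.
  y+ : 4 states
  y+ | z : 8 states
  x(y+ | z) : 10 states

10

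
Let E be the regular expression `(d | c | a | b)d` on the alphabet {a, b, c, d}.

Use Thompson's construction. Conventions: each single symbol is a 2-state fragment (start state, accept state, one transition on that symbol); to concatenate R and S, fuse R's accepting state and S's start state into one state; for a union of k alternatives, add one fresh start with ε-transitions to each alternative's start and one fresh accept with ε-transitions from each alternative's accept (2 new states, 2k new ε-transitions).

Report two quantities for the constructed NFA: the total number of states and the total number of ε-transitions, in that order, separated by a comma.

11, 8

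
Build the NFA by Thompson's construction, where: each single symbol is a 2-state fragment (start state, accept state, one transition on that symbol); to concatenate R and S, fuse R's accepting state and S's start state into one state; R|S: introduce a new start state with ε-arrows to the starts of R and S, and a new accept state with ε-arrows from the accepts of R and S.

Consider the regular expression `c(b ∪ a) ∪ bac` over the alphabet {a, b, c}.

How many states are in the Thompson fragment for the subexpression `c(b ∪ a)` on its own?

7

Fragment for `c(b ∪ a)`:
Each of the 3 symbol leaves contributes a 2-state fragment.
  b ∪ a → 6 states
  c(b ∪ a) → 7 states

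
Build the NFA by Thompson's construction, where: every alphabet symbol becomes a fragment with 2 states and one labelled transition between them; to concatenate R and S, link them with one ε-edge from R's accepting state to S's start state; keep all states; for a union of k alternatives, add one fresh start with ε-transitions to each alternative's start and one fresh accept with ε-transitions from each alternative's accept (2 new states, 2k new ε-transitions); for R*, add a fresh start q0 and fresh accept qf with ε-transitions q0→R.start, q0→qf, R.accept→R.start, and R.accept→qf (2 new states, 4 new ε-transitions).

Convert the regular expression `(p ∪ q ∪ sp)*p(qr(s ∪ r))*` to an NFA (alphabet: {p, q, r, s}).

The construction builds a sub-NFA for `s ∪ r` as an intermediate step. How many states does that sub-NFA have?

6

Fragment for `s ∪ r`:
Each of the 2 symbol leaves contributes a 2-state fragment.
  s ∪ r : 6 states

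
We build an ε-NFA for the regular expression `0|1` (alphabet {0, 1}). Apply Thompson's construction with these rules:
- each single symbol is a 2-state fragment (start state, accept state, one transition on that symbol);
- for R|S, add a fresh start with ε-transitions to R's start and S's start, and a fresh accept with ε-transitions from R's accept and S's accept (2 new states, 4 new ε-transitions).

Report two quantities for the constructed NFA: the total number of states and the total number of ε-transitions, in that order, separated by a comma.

Per subexpression:
Each of the 2 symbol leaves contributes 2 states and 0 ε-transitions.
  0|1 = 6 states, 4 ε-transitions

6, 4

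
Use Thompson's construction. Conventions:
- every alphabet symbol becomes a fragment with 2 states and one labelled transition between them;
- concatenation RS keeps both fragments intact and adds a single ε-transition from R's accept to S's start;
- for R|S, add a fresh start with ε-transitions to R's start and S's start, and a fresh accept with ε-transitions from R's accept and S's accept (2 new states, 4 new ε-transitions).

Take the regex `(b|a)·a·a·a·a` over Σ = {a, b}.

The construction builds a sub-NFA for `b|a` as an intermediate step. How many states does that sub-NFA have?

6

Fragment for `b|a`:
Each of the 2 symbol leaves contributes a 2-state fragment.
  b|a — 6 states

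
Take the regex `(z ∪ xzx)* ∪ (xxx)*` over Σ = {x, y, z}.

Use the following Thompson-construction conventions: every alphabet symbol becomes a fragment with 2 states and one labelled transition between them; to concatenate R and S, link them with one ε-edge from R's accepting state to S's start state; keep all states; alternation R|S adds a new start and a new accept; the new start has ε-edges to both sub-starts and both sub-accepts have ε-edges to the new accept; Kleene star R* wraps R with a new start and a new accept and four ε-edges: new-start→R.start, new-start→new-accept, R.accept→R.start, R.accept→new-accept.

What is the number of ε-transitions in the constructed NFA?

20

Per subexpression:
Each of the 7 symbol leaves contributes 0 ε-transitions.
  xzx = 2 ε-transitions
  z ∪ xzx = 6 ε-transitions
  (z ∪ xzx)* = 10 ε-transitions
  xxx = 2 ε-transitions
  (xxx)* = 6 ε-transitions
  (z ∪ xzx)* ∪ (xxx)* = 20 ε-transitions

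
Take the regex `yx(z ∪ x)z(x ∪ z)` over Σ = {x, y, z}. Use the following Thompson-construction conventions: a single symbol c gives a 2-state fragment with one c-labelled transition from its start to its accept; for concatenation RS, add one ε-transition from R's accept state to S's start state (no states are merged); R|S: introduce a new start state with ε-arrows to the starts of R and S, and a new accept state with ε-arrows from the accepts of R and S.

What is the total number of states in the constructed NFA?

18

Recursing over subexpressions:
Each of the 7 symbol leaves contributes a 2-state fragment.
  z ∪ x — 6 states
  x ∪ z — 6 states
  yx(z ∪ x)z(x ∪ z) — 18 states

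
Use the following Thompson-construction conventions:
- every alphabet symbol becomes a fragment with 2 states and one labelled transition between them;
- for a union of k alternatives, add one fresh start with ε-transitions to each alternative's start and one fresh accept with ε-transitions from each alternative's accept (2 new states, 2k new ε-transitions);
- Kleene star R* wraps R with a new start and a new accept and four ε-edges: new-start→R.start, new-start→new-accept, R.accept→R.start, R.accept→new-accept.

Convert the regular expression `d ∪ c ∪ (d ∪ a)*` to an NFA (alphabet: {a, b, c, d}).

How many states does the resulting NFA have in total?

14

By structural recursion:
Each of the 4 symbol leaves contributes a 2-state fragment.
  d ∪ a → 6 states
  (d ∪ a)* → 8 states
  d ∪ c ∪ (d ∪ a)* → 14 states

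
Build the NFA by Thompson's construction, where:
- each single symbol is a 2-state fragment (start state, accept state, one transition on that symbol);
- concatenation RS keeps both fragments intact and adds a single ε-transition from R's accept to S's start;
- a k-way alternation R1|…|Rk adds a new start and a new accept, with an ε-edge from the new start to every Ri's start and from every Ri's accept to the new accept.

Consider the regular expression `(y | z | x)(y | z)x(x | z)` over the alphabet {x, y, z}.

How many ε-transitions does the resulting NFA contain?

Bottom-up over the parse tree:
Each of the 8 symbol leaves contributes 0 ε-transitions.
  y | z | x → 6 ε-transitions
  y | z → 4 ε-transitions
  x | z → 4 ε-transitions
  (y | z | x)(y | z)x(x | z) → 17 ε-transitions

17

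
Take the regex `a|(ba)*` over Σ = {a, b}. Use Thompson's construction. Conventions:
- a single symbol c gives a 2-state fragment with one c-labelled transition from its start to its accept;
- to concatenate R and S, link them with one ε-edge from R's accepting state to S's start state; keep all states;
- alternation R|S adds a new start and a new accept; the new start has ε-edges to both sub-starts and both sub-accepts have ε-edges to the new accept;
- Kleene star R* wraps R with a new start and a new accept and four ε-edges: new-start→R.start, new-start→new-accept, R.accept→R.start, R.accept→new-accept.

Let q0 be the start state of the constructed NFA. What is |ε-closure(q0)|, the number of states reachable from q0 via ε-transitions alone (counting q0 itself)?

6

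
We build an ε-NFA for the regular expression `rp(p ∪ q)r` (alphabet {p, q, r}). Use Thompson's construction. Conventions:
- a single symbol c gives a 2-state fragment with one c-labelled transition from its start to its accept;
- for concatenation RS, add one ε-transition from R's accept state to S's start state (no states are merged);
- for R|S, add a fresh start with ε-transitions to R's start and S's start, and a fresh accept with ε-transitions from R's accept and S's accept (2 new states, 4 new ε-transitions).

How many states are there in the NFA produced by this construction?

Recursing over subexpressions:
Each of the 5 symbol leaves contributes a 2-state fragment.
  p ∪ q : 6 states
  rp(p ∪ q)r : 12 states

12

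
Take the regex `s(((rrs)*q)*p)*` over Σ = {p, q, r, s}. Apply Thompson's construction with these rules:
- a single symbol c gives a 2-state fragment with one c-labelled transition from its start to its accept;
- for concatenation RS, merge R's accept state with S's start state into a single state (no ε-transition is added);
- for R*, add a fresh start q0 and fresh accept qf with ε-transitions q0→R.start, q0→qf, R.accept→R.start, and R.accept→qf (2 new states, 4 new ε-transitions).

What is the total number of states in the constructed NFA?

13

Recursing over subexpressions:
Each of the 6 symbol leaves contributes a 2-state fragment.
  rrs : 4 states
  (rrs)* : 6 states
  (rrs)*q : 7 states
  ((rrs)*q)* : 9 states
  ((rrs)*q)*p : 10 states
  (((rrs)*q)*p)* : 12 states
  s(((rrs)*q)*p)* : 13 states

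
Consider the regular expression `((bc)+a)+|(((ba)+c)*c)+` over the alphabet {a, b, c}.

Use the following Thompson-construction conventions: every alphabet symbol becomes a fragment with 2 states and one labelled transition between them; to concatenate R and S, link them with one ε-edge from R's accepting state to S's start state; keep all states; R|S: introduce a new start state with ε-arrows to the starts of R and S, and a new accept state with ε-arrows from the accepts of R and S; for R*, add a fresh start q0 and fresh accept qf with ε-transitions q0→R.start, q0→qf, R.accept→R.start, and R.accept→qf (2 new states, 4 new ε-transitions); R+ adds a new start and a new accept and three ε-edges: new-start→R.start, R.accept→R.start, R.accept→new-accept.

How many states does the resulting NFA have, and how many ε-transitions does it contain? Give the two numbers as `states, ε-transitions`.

26, 25

Building bottom-up:
Each of the 7 symbol leaves contributes 2 states and 0 ε-transitions.
  bc : 4 states, 1 ε-transition
  (bc)+ : 6 states, 4 ε-transitions
  (bc)+a : 8 states, 5 ε-transitions
  ((bc)+a)+ : 10 states, 8 ε-transitions
  ba : 4 states, 1 ε-transition
  (ba)+ : 6 states, 4 ε-transitions
  (ba)+c : 8 states, 5 ε-transitions
  ((ba)+c)* : 10 states, 9 ε-transitions
  ((ba)+c)*c : 12 states, 10 ε-transitions
  (((ba)+c)*c)+ : 14 states, 13 ε-transitions
  ((bc)+a)+|(((ba)+c)*c)+ : 26 states, 25 ε-transitions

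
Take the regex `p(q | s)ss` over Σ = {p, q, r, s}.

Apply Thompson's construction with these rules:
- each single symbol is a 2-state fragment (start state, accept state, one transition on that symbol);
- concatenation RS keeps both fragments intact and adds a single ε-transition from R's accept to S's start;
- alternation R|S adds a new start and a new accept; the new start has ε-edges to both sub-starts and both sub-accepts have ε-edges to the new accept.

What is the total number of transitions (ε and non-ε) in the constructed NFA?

12

Bottom-up over the parse tree:
Each of the 5 symbol leaves contributes 1 transition (1 symbol, 0 ε).
  q | s → 6 transitions (2 symbol, 4 ε)
  p(q | s)ss → 12 transitions (5 symbol, 7 ε)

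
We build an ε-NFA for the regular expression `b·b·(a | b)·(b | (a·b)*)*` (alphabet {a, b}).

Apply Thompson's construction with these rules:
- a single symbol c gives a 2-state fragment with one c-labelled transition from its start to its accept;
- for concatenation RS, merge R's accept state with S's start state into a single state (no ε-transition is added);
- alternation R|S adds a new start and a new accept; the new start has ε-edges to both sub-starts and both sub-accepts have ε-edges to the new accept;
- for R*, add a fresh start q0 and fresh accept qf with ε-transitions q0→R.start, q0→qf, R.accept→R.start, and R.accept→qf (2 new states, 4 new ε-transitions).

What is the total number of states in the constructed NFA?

18

Recursing over subexpressions:
Each of the 7 symbol leaves contributes a 2-state fragment.
  a | b → 6 states
  a·b → 3 states
  (a·b)* → 5 states
  b | (a·b)* → 9 states
  (b | (a·b)*)* → 11 states
  b·b·(a | b)·(b | (a·b)*)* → 18 states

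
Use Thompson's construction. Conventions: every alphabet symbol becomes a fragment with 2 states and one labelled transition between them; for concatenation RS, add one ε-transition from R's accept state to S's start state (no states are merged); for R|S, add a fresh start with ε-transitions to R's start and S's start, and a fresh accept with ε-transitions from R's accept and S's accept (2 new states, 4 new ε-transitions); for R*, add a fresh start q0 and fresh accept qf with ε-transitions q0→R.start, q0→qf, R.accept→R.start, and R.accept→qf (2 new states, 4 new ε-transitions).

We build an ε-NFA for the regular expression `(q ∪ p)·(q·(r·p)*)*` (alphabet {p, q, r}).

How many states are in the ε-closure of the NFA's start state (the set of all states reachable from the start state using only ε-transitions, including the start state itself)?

Let C(F) = |ε-closure(F.start)| within fragment F, and note whether F accepts ε. Symbol fragments have C = 1 and do not accept ε. Then:
  q ∪ p → C = 1 + 1 + 1 = 3 (the new accept is not ε-reachable since no branch accepts ε)
  r·p → C equals the left operand's closure size = 1 (its accept is not ε-reachable, so the closure stops there)
  (r·p)* → new start has ε-edges to the inner start and to the new accept, so C = 2 + 1 = 3
  q·(r·p)* → same as the first factor's closure: C = 1
  (q·(r·p)*)* → the star's fresh start ε-reaches both the body's start and the fresh accept: C = 2 + 1 = 3
  (q ∪ p)·(q·(r·p)*)* → same as the first factor's closure: C = 3

3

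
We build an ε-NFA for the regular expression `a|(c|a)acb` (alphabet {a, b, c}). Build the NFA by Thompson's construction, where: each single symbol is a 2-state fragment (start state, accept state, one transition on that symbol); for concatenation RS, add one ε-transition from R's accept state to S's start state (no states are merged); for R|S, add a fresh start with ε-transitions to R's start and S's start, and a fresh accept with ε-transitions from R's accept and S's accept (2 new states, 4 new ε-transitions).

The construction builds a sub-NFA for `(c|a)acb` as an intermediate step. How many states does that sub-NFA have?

12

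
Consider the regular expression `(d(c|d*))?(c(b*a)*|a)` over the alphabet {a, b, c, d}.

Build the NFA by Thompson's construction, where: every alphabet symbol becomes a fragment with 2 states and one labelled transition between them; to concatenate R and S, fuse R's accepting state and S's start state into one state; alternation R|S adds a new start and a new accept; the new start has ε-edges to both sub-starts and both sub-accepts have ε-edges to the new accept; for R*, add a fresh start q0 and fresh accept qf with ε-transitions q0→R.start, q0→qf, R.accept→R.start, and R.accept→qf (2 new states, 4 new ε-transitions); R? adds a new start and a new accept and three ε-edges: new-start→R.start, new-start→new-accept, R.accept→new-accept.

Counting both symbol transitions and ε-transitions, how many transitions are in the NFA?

30

Bottom-up over the parse tree:
Each of the 7 symbol leaves contributes 1 transition (1 symbol, 0 ε).
  d* — 5 transitions (1 symbol, 4 ε)
  c|d* — 10 transitions (2 symbol, 8 ε)
  d(c|d*) — 11 transitions (3 symbol, 8 ε)
  (d(c|d*))? — 14 transitions (3 symbol, 11 ε)
  b* — 5 transitions (1 symbol, 4 ε)
  b*a — 6 transitions (2 symbol, 4 ε)
  (b*a)* — 10 transitions (2 symbol, 8 ε)
  c(b*a)* — 11 transitions (3 symbol, 8 ε)
  c(b*a)*|a — 16 transitions (4 symbol, 12 ε)
  (d(c|d*))?(c(b*a)*|a) — 30 transitions (7 symbol, 23 ε)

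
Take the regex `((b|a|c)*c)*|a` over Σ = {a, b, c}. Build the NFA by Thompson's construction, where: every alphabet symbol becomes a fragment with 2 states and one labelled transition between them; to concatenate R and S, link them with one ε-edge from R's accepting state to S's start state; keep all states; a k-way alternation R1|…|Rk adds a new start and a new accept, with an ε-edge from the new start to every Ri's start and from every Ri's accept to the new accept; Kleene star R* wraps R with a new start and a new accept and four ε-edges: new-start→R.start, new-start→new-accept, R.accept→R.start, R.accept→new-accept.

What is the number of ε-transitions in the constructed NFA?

19

Building bottom-up:
Each of the 5 symbol leaves contributes 0 ε-transitions.
  b|a|c — 6 ε-transitions
  (b|a|c)* — 10 ε-transitions
  (b|a|c)*c — 11 ε-transitions
  ((b|a|c)*c)* — 15 ε-transitions
  ((b|a|c)*c)*|a — 19 ε-transitions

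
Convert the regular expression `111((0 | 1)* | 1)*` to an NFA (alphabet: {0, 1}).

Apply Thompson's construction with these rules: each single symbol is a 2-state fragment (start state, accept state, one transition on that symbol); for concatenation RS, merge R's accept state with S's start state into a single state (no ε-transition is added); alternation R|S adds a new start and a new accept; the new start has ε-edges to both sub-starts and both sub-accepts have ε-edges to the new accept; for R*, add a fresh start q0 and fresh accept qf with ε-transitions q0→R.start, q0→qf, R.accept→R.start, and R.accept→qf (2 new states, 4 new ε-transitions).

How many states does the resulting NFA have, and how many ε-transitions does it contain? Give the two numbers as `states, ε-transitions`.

Recursing over subexpressions:
Each of the 6 symbol leaves contributes 2 states and 0 ε-transitions.
  0 | 1 = 6 states, 4 ε-transitions
  (0 | 1)* = 8 states, 8 ε-transitions
  (0 | 1)* | 1 = 12 states, 12 ε-transitions
  ((0 | 1)* | 1)* = 14 states, 16 ε-transitions
  111((0 | 1)* | 1)* = 17 states, 16 ε-transitions

17, 16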